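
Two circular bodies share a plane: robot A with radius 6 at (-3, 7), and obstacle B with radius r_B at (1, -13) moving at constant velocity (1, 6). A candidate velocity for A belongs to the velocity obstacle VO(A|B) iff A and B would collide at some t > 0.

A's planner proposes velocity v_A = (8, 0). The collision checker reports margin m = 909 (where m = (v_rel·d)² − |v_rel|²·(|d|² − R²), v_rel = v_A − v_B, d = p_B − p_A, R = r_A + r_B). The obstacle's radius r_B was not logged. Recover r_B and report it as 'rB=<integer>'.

m = 909
d = (4, -20);  v_rel = (7, -6),  |v_rel|² = 85
v_rel×d = (7)·(-20) − (-6)·(4) = -116
since m = R²·85 − (-116)²:  R² = (13456 + 909) / 85 = 169
R = √169 = 13  ⇒  r_B = 13 − 6 = 7

rB=7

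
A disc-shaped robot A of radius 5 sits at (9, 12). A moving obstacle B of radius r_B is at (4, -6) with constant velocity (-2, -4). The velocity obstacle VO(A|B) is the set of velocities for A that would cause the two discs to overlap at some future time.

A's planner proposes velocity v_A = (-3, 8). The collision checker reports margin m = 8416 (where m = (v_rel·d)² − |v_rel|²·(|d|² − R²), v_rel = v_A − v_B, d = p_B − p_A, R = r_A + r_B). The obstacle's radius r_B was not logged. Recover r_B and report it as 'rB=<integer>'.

m = 8416
d = (-5, -18);  v_rel = (-1, 12),  |v_rel|² = 145
v_rel×d = (-1)·(-18) − (12)·(-5) = 78
since m = R²·145 − 78²:  R² = (6084 + 8416) / 145 = 100
R = √100 = 10  ⇒  r_B = 10 − 5 = 5

rB=5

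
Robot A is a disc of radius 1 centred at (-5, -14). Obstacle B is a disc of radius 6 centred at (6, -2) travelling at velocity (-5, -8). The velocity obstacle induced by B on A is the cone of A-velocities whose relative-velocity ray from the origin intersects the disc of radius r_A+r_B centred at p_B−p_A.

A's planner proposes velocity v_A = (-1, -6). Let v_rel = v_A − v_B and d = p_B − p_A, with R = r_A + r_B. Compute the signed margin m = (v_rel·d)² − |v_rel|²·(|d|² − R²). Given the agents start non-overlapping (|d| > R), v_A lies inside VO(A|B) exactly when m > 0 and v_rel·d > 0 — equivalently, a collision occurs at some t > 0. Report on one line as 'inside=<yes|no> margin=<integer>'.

d = (11, 12),  |d|² = 265;  R = 1+6 = 7,  c = 265−7² = 216
v_rel = (4, 2),  |v_rel|² = 20;  v_rel·d = (4)·(11) + (2)·(12) = 68
20·t² − 136·t + 216 = 0  ⇒  m = 68² − 20·216 = 304
m = 304 > 0,  v_rel·d = 68 > 0  ⇒  inside

inside=yes margin=304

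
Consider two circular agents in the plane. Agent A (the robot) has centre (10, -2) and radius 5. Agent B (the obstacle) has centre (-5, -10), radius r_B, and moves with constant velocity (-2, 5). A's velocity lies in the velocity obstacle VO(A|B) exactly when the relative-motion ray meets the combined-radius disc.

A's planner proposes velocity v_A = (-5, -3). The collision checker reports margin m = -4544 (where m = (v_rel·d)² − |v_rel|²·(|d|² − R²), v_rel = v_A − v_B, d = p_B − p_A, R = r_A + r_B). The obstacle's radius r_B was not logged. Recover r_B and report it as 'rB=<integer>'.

m = -4544
d = (-15, -8);  v_rel = (-3, -8),  |v_rel|² = 73
v_rel×d = (-3)·(-8) − (-8)·(-15) = -96
since m = R²·73 − (-96)²:  R² = (9216 + -4544) / 73 = 64
R = √64 = 8  ⇒  r_B = 8 − 5 = 3

rB=3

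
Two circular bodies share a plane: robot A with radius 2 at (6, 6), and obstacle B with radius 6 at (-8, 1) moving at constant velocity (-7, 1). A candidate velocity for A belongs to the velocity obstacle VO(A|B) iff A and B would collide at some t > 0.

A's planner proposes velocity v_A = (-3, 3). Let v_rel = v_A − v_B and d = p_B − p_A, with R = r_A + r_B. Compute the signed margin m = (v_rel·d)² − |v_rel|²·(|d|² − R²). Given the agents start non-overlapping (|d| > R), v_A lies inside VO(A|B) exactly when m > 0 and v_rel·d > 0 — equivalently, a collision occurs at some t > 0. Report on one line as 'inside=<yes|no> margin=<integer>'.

d = (-14, -5),  |d|² = 221;  R = 2+6 = 8,  c = 221−8² = 157
v_rel = (4, 2),  |v_rel|² = 20;  v_rel·d = (4)·(-14) + (2)·(-5) = -66
20·t² + 132·t + 157 = 0  ⇒  m = (-66)² − 20·157 = 1216
m = 1216 > 0,  v_rel·d = -66 < 0  ⇒  outside

inside=no margin=1216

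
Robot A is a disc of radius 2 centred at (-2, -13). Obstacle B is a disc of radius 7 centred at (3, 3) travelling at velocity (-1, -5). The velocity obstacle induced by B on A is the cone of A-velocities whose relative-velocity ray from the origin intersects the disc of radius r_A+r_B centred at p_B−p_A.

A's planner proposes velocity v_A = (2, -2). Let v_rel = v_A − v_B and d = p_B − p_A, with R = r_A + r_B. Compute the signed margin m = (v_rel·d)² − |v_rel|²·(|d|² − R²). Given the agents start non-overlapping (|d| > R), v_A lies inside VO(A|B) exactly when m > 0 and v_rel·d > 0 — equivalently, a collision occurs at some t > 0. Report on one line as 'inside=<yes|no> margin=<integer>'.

d = (5, 16),  |d|² = 281;  R = 2+7 = 9,  c = 281−9² = 200
v_rel = (3, 3),  |v_rel|² = 18;  v_rel·d = (3)·(5) + (3)·(16) = 63
18·t² − 126·t + 200 = 0  ⇒  m = 63² − 18·200 = 369
m = 369 > 0,  v_rel·d = 63 > 0  ⇒  inside

inside=yes margin=369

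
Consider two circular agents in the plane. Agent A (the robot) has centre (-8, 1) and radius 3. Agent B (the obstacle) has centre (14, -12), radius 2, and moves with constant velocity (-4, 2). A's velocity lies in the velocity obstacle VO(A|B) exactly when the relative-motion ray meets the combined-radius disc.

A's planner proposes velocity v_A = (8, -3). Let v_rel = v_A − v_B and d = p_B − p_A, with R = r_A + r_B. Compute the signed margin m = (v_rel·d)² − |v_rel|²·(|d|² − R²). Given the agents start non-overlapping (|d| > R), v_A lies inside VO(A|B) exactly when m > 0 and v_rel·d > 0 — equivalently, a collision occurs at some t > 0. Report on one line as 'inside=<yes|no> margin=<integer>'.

d = (22, -13),  |d|² = 653;  R = 3+2 = 5,  c = 653−5² = 628
v_rel = (12, -5),  |v_rel|² = 169;  v_rel·d = (12)·(22) + (-5)·(-13) = 329
169·t² − 658·t + 628 = 0  ⇒  m = 329² − 169·628 = 2109
m = 2109 > 0,  v_rel·d = 329 > 0  ⇒  inside

inside=yes margin=2109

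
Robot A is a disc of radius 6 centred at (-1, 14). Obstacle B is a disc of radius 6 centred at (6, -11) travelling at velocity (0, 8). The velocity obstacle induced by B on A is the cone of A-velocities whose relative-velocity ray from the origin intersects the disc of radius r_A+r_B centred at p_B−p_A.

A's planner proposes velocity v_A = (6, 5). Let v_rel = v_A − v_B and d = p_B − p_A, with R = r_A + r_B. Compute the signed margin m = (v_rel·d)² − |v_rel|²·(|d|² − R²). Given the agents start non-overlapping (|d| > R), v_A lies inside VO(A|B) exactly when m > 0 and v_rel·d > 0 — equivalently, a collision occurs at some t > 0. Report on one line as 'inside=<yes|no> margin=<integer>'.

d = (7, -25),  |d|² = 674;  R = 6+6 = 12,  c = 674−12² = 530
v_rel = (6, -3),  |v_rel|² = 45;  v_rel·d = (6)·(7) + (-3)·(-25) = 117
45·t² − 234·t + 530 = 0  ⇒  m = 117² − 45·530 = -10161
m = -10161 < 0,  v_rel·d = 117 > 0  ⇒  outside

inside=no margin=-10161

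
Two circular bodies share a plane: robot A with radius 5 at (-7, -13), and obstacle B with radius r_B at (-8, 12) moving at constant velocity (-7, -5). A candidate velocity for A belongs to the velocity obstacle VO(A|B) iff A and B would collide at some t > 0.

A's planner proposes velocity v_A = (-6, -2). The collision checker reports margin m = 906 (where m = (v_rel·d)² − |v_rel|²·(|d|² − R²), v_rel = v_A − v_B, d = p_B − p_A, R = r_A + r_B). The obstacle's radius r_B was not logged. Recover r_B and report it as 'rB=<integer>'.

m = 906
d = (-1, 25);  v_rel = (1, 3),  |v_rel|² = 10
v_rel×d = (1)·(25) − (3)·(-1) = 28
since m = R²·10 − 28²:  R² = (784 + 906) / 10 = 169
R = √169 = 13  ⇒  r_B = 13 − 5 = 8

rB=8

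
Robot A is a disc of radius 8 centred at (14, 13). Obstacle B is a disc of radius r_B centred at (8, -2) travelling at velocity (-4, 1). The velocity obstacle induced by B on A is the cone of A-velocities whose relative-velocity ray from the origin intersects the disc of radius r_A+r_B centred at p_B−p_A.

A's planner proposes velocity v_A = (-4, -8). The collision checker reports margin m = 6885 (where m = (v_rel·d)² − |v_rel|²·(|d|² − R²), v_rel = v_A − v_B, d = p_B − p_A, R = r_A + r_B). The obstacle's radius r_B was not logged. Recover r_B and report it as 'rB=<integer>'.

m = 6885
d = (-6, -15);  v_rel = (0, -9),  |v_rel|² = 81
v_rel×d = (0)·(-15) − (-9)·(-6) = -54
since m = R²·81 − (-54)²:  R² = (2916 + 6885) / 81 = 121
R = √121 = 11  ⇒  r_B = 11 − 8 = 3

rB=3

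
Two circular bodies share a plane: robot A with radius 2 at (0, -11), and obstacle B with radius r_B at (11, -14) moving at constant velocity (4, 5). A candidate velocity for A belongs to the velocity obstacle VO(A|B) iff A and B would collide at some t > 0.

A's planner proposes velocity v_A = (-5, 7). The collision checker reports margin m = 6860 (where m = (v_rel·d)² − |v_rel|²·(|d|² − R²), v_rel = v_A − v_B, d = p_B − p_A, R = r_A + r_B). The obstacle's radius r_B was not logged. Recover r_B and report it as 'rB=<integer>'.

m = 6860
d = (11, -3);  v_rel = (-9, 2),  |v_rel|² = 85
v_rel×d = (-9)·(-3) − (2)·(11) = 5
since m = R²·85 − 5²:  R² = (25 + 6860) / 85 = 81
R = √81 = 9  ⇒  r_B = 9 − 2 = 7

rB=7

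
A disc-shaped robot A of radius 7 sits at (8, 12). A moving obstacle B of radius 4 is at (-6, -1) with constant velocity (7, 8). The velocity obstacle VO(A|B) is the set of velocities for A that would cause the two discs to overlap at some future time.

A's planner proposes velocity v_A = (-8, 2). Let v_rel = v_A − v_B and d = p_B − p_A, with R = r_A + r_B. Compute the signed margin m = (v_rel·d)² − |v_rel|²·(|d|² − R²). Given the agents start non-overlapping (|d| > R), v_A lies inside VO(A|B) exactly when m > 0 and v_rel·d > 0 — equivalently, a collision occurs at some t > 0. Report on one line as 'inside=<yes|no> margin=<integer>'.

d = (-14, -13),  |d|² = 365;  R = 7+4 = 11,  c = 365−11² = 244
v_rel = (-15, -6),  |v_rel|² = 261;  v_rel·d = (-15)·(-14) + (-6)·(-13) = 288
261·t² − 576·t + 244 = 0  ⇒  m = 288² − 261·244 = 19260
m = 19260 > 0,  v_rel·d = 288 > 0  ⇒  inside

inside=yes margin=19260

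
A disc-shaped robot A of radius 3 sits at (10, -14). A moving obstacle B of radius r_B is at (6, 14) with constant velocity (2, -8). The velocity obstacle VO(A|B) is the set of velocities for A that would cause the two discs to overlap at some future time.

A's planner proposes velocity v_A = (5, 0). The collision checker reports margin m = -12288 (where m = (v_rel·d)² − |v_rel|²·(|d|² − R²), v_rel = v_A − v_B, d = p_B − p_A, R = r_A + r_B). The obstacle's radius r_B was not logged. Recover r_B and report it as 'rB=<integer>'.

m = -12288
d = (-4, 28);  v_rel = (3, 8),  |v_rel|² = 73
v_rel×d = (3)·(28) − (8)·(-4) = 116
since m = R²·73 − 116²:  R² = (13456 + -12288) / 73 = 16
R = √16 = 4  ⇒  r_B = 4 − 3 = 1

rB=1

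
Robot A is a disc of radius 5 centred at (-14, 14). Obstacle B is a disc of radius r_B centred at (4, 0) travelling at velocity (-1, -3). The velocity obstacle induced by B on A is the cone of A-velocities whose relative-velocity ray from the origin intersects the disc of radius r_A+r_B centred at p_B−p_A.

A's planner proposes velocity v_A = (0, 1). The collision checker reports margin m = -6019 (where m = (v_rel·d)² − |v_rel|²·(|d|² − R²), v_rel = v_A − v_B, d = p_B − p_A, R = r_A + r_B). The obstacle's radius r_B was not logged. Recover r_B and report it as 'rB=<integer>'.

m = -6019
d = (18, -14);  v_rel = (1, 4),  |v_rel|² = 17
v_rel×d = (1)·(-14) − (4)·(18) = -86
since m = R²·17 − (-86)²:  R² = (7396 + -6019) / 17 = 81
R = √81 = 9  ⇒  r_B = 9 − 5 = 4

rB=4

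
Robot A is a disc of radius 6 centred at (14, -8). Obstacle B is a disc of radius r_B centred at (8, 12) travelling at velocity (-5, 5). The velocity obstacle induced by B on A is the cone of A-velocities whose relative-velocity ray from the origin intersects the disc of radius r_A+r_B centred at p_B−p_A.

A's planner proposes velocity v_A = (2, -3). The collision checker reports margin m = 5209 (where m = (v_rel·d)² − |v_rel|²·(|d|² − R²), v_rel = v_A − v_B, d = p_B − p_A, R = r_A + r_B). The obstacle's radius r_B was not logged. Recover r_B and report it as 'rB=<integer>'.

m = 5209
d = (-6, 20);  v_rel = (7, -8),  |v_rel|² = 113
v_rel×d = (7)·(20) − (-8)·(-6) = 92
since m = R²·113 − 92²:  R² = (8464 + 5209) / 113 = 121
R = √121 = 11  ⇒  r_B = 11 − 6 = 5

rB=5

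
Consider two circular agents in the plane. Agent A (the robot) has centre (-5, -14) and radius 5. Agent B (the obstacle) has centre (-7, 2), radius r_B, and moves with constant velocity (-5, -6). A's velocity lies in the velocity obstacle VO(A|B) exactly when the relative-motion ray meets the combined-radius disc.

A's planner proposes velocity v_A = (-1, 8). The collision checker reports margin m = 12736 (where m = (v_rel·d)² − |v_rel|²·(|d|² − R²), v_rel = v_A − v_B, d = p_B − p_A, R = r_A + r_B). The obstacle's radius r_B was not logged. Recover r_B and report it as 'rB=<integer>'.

m = 12736
d = (-2, 16);  v_rel = (4, 14),  |v_rel|² = 212
v_rel×d = (4)·(16) − (14)·(-2) = 92
since m = R²·212 − 92²:  R² = (8464 + 12736) / 212 = 100
R = √100 = 10  ⇒  r_B = 10 − 5 = 5

rB=5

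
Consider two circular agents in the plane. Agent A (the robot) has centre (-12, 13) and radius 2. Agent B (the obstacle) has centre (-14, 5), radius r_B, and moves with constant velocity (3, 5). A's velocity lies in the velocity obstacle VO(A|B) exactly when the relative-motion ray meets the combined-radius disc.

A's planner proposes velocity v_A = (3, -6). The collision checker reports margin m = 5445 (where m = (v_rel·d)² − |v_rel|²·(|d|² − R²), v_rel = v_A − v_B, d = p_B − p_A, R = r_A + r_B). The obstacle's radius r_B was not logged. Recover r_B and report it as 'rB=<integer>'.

m = 5445
d = (-2, -8);  v_rel = (0, -11),  |v_rel|² = 121
v_rel×d = (0)·(-8) − (-11)·(-2) = -22
since m = R²·121 − (-22)²:  R² = (484 + 5445) / 121 = 49
R = √49 = 7  ⇒  r_B = 7 − 2 = 5

rB=5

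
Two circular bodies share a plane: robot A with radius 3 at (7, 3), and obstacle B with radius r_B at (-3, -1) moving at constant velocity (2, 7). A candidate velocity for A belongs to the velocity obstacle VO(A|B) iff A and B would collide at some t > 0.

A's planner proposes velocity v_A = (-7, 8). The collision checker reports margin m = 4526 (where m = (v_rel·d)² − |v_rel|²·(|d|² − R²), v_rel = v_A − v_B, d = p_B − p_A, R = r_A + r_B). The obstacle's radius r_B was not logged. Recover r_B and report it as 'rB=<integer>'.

m = 4526
d = (-10, -4);  v_rel = (-9, 1),  |v_rel|² = 82
v_rel×d = (-9)·(-4) − (1)·(-10) = 46
since m = R²·82 − 46²:  R² = (2116 + 4526) / 82 = 81
R = √81 = 9  ⇒  r_B = 9 − 3 = 6

rB=6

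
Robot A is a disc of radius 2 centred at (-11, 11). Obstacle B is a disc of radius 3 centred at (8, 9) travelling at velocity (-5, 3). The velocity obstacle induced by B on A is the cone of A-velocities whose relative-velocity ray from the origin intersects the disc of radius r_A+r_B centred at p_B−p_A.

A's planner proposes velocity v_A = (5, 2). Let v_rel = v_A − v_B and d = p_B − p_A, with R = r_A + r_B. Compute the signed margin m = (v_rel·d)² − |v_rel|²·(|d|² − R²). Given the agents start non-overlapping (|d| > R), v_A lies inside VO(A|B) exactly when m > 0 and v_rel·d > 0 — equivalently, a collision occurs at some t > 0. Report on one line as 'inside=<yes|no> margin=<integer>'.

d = (19, -2),  |d|² = 365;  R = 2+3 = 5,  c = 365−5² = 340
v_rel = (10, -1),  |v_rel|² = 101;  v_rel·d = (10)·(19) + (-1)·(-2) = 192
101·t² − 384·t + 340 = 0  ⇒  m = 192² − 101·340 = 2524
m = 2524 > 0,  v_rel·d = 192 > 0  ⇒  inside

inside=yes margin=2524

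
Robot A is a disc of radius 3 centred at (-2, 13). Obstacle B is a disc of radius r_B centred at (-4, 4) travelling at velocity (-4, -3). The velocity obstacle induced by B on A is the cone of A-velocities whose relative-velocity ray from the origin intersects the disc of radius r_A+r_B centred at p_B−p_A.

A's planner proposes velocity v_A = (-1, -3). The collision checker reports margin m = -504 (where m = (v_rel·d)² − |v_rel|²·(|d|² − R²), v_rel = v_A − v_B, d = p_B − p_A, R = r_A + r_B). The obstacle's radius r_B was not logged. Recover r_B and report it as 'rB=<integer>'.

m = -504
d = (-2, -9);  v_rel = (3, 0),  |v_rel|² = 9
v_rel×d = (3)·(-9) − (0)·(-2) = -27
since m = R²·9 − (-27)²:  R² = (729 + -504) / 9 = 25
R = √25 = 5  ⇒  r_B = 5 − 3 = 2

rB=2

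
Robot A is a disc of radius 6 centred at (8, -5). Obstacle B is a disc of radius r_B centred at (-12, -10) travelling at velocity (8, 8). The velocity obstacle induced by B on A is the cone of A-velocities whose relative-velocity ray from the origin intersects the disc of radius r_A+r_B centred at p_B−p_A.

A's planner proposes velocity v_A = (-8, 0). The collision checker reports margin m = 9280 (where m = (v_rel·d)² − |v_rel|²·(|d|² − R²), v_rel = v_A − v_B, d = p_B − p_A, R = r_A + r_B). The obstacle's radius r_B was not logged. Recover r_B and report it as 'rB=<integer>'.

m = 9280
d = (-20, -5);  v_rel = (-16, -8),  |v_rel|² = 320
v_rel×d = (-16)·(-5) − (-8)·(-20) = -80
since m = R²·320 − (-80)²:  R² = (6400 + 9280) / 320 = 49
R = √49 = 7  ⇒  r_B = 7 − 6 = 1

rB=1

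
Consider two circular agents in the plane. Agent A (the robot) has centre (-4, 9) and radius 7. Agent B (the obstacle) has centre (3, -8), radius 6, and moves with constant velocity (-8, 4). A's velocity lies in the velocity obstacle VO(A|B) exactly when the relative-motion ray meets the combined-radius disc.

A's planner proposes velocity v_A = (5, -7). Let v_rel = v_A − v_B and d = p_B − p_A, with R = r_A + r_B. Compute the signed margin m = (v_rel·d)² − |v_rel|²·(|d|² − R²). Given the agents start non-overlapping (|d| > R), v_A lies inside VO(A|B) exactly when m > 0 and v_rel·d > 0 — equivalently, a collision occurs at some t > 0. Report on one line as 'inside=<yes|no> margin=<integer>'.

d = (7, -17),  |d|² = 338;  R = 7+6 = 13,  c = 338−13² = 169
v_rel = (13, -11),  |v_rel|² = 290;  v_rel·d = (13)·(7) + (-11)·(-17) = 278
290·t² − 556·t + 169 = 0  ⇒  m = 278² − 290·169 = 28274
m = 28274 > 0,  v_rel·d = 278 > 0  ⇒  inside

inside=yes margin=28274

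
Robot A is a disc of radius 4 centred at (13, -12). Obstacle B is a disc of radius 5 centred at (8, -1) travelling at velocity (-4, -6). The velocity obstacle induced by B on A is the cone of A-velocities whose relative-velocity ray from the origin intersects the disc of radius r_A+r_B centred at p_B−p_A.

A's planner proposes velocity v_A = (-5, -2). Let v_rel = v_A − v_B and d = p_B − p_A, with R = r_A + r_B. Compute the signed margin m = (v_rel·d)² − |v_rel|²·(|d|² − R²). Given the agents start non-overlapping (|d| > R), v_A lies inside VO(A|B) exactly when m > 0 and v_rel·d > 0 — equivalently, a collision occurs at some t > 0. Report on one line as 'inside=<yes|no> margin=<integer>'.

d = (-5, 11),  |d|² = 146;  R = 4+5 = 9,  c = 146−9² = 65
v_rel = (-1, 4),  |v_rel|² = 17;  v_rel·d = (-1)·(-5) + (4)·(11) = 49
17·t² − 98·t + 65 = 0  ⇒  m = 49² − 17·65 = 1296
m = 1296 > 0,  v_rel·d = 49 > 0  ⇒  inside

inside=yes margin=1296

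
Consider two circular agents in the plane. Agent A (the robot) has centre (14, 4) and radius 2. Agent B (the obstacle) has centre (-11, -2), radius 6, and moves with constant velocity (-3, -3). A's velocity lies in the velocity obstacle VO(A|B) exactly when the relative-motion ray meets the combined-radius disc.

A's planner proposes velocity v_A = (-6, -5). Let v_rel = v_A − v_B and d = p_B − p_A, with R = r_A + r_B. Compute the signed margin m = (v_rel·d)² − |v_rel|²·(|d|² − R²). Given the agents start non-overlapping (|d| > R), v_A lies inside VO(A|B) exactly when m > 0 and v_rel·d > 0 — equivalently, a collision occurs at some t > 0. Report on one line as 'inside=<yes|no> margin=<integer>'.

d = (-25, -6),  |d|² = 661;  R = 2+6 = 8,  c = 661−8² = 597
v_rel = (-3, -2),  |v_rel|² = 13;  v_rel·d = (-3)·(-25) + (-2)·(-6) = 87
13·t² − 174·t + 597 = 0  ⇒  m = 87² − 13·597 = -192
m = -192 < 0,  v_rel·d = 87 > 0  ⇒  outside

inside=no margin=-192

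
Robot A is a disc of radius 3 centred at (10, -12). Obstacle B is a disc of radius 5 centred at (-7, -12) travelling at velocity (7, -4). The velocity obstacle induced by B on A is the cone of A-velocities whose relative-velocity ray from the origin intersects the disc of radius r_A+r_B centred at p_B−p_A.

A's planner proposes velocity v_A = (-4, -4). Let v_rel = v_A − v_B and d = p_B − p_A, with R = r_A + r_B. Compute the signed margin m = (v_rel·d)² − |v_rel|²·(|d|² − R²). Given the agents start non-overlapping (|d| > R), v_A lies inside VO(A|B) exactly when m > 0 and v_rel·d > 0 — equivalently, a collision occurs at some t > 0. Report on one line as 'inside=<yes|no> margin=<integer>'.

d = (-17, 0),  |d|² = 289;  R = 3+5 = 8,  c = 289−8² = 225
v_rel = (-11, 0),  |v_rel|² = 121;  v_rel·d = (-11)·(-17) + (0)·(0) = 187
121·t² − 374·t + 225 = 0  ⇒  m = 187² − 121·225 = 7744
m = 7744 > 0,  v_rel·d = 187 > 0  ⇒  inside

inside=yes margin=7744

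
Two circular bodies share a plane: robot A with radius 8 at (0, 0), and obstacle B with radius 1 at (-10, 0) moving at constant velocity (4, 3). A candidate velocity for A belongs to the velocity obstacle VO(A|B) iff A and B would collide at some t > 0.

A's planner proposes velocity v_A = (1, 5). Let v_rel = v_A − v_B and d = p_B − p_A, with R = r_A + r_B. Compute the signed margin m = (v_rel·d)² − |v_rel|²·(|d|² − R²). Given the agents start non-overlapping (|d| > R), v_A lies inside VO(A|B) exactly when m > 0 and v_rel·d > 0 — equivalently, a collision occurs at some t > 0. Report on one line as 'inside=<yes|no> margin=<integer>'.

d = (-10, 0),  |d|² = 100;  R = 8+1 = 9,  c = 100−9² = 19
v_rel = (-3, 2),  |v_rel|² = 13;  v_rel·d = (-3)·(-10) + (2)·(0) = 30
13·t² − 60·t + 19 = 0  ⇒  m = 30² − 13·19 = 653
m = 653 > 0,  v_rel·d = 30 > 0  ⇒  inside

inside=yes margin=653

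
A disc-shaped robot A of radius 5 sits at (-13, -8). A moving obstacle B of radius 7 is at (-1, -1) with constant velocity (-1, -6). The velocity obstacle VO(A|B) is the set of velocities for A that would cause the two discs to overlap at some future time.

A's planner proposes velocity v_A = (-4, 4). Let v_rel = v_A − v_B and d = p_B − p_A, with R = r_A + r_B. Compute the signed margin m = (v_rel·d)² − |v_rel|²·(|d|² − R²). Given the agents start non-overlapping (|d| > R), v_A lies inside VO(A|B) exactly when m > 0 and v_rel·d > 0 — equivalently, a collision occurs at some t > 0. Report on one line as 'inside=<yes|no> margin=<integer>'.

d = (12, 7),  |d|² = 193;  R = 5+7 = 12,  c = 193−12² = 49
v_rel = (-3, 10),  |v_rel|² = 109;  v_rel·d = (-3)·(12) + (10)·(7) = 34
109·t² − 68·t + 49 = 0  ⇒  m = 34² − 109·49 = -4185
m = -4185 < 0,  v_rel·d = 34 > 0  ⇒  outside

inside=no margin=-4185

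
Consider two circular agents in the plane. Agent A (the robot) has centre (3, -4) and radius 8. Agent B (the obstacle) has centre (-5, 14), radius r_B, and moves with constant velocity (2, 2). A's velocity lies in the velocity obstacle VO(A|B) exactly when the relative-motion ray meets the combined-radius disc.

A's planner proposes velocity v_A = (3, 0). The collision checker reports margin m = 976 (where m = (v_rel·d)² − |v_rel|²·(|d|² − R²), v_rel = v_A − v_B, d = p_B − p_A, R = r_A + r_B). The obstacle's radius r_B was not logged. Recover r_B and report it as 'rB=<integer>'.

m = 976
d = (-8, 18);  v_rel = (1, -2),  |v_rel|² = 5
v_rel×d = (1)·(18) − (-2)·(-8) = 2
since m = R²·5 − 2²:  R² = (4 + 976) / 5 = 196
R = √196 = 14  ⇒  r_B = 14 − 8 = 6

rB=6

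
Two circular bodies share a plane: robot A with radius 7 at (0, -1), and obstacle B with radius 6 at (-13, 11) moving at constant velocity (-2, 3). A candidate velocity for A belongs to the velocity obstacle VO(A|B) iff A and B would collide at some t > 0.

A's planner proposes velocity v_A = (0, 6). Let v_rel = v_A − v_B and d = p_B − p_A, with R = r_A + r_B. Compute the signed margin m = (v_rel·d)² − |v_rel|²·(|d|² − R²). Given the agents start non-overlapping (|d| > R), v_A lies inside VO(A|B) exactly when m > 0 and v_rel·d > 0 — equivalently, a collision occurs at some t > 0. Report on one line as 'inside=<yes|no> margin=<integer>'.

d = (-13, 12),  |d|² = 313;  R = 7+6 = 13,  c = 313−13² = 144
v_rel = (2, 3),  |v_rel|² = 13;  v_rel·d = (2)·(-13) + (3)·(12) = 10
13·t² − 20·t + 144 = 0  ⇒  m = 10² − 13·144 = -1772
m = -1772 < 0,  v_rel·d = 10 > 0  ⇒  outside

inside=no margin=-1772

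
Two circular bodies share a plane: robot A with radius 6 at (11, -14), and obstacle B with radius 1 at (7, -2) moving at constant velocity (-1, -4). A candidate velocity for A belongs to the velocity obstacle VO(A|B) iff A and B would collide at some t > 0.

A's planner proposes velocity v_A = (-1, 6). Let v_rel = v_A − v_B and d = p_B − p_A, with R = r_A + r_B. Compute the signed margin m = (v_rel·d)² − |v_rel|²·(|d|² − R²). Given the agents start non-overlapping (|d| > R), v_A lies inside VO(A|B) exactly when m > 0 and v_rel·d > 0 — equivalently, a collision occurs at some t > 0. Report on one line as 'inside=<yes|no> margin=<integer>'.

d = (-4, 12),  |d|² = 160;  R = 6+1 = 7,  c = 160−7² = 111
v_rel = (0, 10),  |v_rel|² = 100;  v_rel·d = (0)·(-4) + (10)·(12) = 120
100·t² − 240·t + 111 = 0  ⇒  m = 120² − 100·111 = 3300
m = 3300 > 0,  v_rel·d = 120 > 0  ⇒  inside

inside=yes margin=3300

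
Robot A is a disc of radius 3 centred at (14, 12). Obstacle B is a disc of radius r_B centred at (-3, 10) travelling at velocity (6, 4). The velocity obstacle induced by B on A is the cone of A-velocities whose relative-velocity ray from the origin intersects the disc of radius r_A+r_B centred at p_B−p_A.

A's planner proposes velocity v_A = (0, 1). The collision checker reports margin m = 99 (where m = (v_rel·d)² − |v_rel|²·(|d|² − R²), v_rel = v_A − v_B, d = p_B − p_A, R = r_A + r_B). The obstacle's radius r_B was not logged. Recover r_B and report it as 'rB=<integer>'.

m = 99
d = (-17, -2);  v_rel = (-6, -3),  |v_rel|² = 45
v_rel×d = (-6)·(-2) − (-3)·(-17) = -39
since m = R²·45 − (-39)²:  R² = (1521 + 99) / 45 = 36
R = √36 = 6  ⇒  r_B = 6 − 3 = 3

rB=3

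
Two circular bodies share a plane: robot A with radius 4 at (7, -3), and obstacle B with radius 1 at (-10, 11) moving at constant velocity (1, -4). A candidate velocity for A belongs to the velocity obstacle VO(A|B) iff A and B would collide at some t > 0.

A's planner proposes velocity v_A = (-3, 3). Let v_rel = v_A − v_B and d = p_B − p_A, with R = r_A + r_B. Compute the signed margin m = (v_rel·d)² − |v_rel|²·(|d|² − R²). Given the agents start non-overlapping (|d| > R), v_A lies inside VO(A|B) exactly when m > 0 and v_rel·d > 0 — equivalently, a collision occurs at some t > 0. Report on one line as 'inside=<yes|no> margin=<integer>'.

d = (-17, 14),  |d|² = 485;  R = 4+1 = 5,  c = 485−5² = 460
v_rel = (-4, 7),  |v_rel|² = 65;  v_rel·d = (-4)·(-17) + (7)·(14) = 166
65·t² − 332·t + 460 = 0  ⇒  m = 166² − 65·460 = -2344
m = -2344 < 0,  v_rel·d = 166 > 0  ⇒  outside

inside=no margin=-2344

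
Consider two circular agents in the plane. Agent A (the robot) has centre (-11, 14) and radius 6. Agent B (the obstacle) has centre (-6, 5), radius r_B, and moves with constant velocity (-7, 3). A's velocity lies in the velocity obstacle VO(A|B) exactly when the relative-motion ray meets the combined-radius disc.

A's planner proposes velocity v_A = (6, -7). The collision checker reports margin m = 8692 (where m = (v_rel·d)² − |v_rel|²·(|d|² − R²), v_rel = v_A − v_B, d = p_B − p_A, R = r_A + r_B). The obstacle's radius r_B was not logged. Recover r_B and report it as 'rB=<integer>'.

m = 8692
d = (5, -9);  v_rel = (13, -10),  |v_rel|² = 269
v_rel×d = (13)·(-9) − (-10)·(5) = -67
since m = R²·269 − (-67)²:  R² = (4489 + 8692) / 269 = 49
R = √49 = 7  ⇒  r_B = 7 − 6 = 1

rB=1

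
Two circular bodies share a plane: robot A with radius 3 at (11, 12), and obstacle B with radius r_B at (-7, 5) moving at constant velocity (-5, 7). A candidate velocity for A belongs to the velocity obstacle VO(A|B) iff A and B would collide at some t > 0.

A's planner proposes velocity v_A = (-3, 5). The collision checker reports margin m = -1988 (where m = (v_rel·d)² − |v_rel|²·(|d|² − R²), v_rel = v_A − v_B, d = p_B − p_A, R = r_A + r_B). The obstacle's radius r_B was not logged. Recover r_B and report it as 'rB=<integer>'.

m = -1988
d = (-18, -7);  v_rel = (2, -2),  |v_rel|² = 8
v_rel×d = (2)·(-7) − (-2)·(-18) = -50
since m = R²·8 − (-50)²:  R² = (2500 + -1988) / 8 = 64
R = √64 = 8  ⇒  r_B = 8 − 3 = 5

rB=5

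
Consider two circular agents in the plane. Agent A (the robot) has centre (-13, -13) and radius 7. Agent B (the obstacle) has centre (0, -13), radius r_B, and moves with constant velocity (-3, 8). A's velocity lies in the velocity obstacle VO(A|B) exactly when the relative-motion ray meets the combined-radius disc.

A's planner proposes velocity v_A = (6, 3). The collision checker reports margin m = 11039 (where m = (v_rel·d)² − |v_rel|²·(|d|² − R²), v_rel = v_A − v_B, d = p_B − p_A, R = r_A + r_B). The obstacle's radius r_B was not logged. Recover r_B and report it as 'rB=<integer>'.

m = 11039
d = (13, 0);  v_rel = (9, -5),  |v_rel|² = 106
v_rel×d = (9)·(0) − (-5)·(13) = 65
since m = R²·106 − 65²:  R² = (4225 + 11039) / 106 = 144
R = √144 = 12  ⇒  r_B = 12 − 7 = 5

rB=5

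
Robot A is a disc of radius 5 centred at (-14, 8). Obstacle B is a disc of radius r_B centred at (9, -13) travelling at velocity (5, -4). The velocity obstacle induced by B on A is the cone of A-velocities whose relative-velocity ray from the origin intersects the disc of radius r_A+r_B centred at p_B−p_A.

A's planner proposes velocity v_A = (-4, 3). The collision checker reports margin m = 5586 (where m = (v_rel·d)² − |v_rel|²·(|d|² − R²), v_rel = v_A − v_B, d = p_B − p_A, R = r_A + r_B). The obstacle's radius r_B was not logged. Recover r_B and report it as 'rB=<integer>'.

m = 5586
d = (23, -21);  v_rel = (-9, 7),  |v_rel|² = 130
v_rel×d = (-9)·(-21) − (7)·(23) = 28
since m = R²·130 − 28²:  R² = (784 + 5586) / 130 = 49
R = √49 = 7  ⇒  r_B = 7 − 5 = 2

rB=2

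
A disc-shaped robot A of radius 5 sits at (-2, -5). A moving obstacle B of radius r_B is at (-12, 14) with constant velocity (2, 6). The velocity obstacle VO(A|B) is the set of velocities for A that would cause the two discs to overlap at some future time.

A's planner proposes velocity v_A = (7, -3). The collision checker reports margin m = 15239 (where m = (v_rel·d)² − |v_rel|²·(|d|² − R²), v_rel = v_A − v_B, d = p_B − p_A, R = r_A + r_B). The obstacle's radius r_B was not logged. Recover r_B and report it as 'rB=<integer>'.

m = 15239
d = (-10, 19);  v_rel = (5, -9),  |v_rel|² = 106
v_rel×d = (5)·(19) − (-9)·(-10) = 5
since m = R²·106 − 5²:  R² = (25 + 15239) / 106 = 144
R = √144 = 12  ⇒  r_B = 12 − 5 = 7

rB=7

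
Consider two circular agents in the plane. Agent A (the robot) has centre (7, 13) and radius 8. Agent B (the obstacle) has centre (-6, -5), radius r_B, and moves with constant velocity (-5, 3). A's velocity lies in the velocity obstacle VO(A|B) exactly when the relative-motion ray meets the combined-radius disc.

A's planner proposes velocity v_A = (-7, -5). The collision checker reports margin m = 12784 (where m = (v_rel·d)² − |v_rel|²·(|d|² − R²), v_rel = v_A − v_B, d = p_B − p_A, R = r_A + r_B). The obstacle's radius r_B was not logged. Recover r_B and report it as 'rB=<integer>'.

m = 12784
d = (-13, -18);  v_rel = (-2, -8),  |v_rel|² = 68
v_rel×d = (-2)·(-18) − (-8)·(-13) = -68
since m = R²·68 − (-68)²:  R² = (4624 + 12784) / 68 = 256
R = √256 = 16  ⇒  r_B = 16 − 8 = 8

rB=8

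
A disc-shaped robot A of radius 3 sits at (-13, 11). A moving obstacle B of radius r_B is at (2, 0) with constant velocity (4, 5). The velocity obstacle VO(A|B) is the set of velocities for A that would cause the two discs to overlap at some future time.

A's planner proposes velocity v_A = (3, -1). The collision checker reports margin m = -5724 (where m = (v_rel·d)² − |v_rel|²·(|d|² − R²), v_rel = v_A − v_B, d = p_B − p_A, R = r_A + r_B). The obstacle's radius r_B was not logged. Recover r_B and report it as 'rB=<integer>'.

m = -5724
d = (15, -11);  v_rel = (-1, -6),  |v_rel|² = 37
v_rel×d = (-1)·(-11) − (-6)·(15) = 101
since m = R²·37 − 101²:  R² = (10201 + -5724) / 37 = 121
R = √121 = 11  ⇒  r_B = 11 − 3 = 8

rB=8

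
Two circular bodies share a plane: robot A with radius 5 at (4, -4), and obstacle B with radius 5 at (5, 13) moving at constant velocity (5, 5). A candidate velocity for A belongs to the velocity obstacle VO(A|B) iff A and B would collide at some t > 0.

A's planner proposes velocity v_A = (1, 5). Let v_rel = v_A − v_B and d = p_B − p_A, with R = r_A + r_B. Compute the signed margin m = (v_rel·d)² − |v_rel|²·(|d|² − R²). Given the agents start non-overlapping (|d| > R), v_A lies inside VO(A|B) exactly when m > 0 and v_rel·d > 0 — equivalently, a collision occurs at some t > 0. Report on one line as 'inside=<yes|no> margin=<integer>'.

d = (1, 17),  |d|² = 290;  R = 5+5 = 10,  c = 290−10² = 190
v_rel = (-4, 0),  |v_rel|² = 16;  v_rel·d = (-4)·(1) + (0)·(17) = -4
16·t² + 8·t + 190 = 0  ⇒  m = (-4)² − 16·190 = -3024
m = -3024 < 0,  v_rel·d = -4 < 0  ⇒  outside

inside=no margin=-3024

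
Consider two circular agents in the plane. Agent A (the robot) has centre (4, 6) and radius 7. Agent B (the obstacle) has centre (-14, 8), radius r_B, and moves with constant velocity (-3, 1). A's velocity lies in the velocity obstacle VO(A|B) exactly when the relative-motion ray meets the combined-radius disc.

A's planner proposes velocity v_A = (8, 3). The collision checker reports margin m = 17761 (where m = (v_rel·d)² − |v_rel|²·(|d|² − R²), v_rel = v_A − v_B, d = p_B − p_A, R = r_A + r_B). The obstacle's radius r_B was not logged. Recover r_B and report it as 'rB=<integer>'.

m = 17761
d = (-18, 2);  v_rel = (11, 2),  |v_rel|² = 125
v_rel×d = (11)·(2) − (2)·(-18) = 58
since m = R²·125 − 58²:  R² = (3364 + 17761) / 125 = 169
R = √169 = 13  ⇒  r_B = 13 − 7 = 6

rB=6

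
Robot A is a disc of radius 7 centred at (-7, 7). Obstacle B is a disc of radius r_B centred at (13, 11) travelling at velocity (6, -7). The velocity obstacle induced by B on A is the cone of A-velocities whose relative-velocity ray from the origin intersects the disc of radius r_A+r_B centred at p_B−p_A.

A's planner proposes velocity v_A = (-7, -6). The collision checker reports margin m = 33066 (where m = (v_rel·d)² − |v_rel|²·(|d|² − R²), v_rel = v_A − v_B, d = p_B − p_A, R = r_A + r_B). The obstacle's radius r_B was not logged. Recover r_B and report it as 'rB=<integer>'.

m = 33066
d = (20, 4);  v_rel = (-13, 1),  |v_rel|² = 170
v_rel×d = (-13)·(4) − (1)·(20) = -72
since m = R²·170 − (-72)²:  R² = (5184 + 33066) / 170 = 225
R = √225 = 15  ⇒  r_B = 15 − 7 = 8

rB=8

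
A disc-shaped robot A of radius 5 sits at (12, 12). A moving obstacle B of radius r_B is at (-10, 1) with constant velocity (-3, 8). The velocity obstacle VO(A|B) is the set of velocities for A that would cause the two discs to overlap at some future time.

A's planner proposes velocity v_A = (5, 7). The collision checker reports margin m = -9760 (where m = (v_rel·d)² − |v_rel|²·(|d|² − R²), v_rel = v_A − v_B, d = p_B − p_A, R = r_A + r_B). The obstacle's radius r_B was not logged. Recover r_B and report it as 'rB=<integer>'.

m = -9760
d = (-22, -11);  v_rel = (8, -1),  |v_rel|² = 65
v_rel×d = (8)·(-11) − (-1)·(-22) = -110
since m = R²·65 − (-110)²:  R² = (12100 + -9760) / 65 = 36
R = √36 = 6  ⇒  r_B = 6 − 5 = 1

rB=1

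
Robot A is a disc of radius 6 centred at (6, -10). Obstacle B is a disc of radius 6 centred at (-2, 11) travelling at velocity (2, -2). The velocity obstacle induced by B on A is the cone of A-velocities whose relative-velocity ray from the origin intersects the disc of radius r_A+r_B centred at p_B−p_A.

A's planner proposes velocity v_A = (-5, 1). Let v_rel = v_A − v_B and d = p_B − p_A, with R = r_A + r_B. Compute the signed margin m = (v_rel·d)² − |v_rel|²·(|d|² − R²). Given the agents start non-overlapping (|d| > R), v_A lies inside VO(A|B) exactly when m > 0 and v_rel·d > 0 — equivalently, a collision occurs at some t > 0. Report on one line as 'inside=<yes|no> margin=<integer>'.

d = (-8, 21),  |d|² = 505;  R = 6+6 = 12,  c = 505−12² = 361
v_rel = (-7, 3),  |v_rel|² = 58;  v_rel·d = (-7)·(-8) + (3)·(21) = 119
58·t² − 238·t + 361 = 0  ⇒  m = 119² − 58·361 = -6777
m = -6777 < 0,  v_rel·d = 119 > 0  ⇒  outside

inside=no margin=-6777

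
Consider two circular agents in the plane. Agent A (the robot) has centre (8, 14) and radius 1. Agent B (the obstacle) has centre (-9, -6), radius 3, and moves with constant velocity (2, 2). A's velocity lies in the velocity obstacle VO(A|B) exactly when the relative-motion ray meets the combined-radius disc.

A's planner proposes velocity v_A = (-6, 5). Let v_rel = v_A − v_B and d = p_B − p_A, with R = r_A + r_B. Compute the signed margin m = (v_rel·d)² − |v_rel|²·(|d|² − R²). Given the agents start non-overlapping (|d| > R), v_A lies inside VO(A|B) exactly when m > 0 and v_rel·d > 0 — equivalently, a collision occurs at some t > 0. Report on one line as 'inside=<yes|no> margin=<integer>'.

d = (-17, -20),  |d|² = 689;  R = 1+3 = 4,  c = 689−4² = 673
v_rel = (-8, 3),  |v_rel|² = 73;  v_rel·d = (-8)·(-17) + (3)·(-20) = 76
73·t² − 152·t + 673 = 0  ⇒  m = 76² − 73·673 = -43353
m = -43353 < 0,  v_rel·d = 76 > 0  ⇒  outside

inside=no margin=-43353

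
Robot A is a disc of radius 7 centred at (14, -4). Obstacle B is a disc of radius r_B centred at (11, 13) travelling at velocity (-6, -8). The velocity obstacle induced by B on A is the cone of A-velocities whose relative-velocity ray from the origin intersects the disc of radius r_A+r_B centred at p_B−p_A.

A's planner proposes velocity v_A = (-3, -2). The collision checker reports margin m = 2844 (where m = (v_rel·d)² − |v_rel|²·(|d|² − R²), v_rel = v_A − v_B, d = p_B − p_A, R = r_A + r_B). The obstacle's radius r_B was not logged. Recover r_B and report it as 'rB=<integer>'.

m = 2844
d = (-3, 17);  v_rel = (3, 6),  |v_rel|² = 45
v_rel×d = (3)·(17) − (6)·(-3) = 69
since m = R²·45 − 69²:  R² = (4761 + 2844) / 45 = 169
R = √169 = 13  ⇒  r_B = 13 − 7 = 6

rB=6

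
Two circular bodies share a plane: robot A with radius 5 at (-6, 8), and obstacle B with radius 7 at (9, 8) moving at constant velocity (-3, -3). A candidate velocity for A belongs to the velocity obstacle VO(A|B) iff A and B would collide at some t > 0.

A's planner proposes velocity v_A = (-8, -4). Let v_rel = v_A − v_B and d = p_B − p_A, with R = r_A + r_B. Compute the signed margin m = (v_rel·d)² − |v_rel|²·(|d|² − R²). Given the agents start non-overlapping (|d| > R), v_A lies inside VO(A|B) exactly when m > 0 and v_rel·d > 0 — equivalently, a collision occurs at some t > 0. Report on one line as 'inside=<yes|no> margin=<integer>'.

d = (15, 0),  |d|² = 225;  R = 5+7 = 12,  c = 225−12² = 81
v_rel = (-5, -1),  |v_rel|² = 26;  v_rel·d = (-5)·(15) + (-1)·(0) = -75
26·t² + 150·t + 81 = 0  ⇒  m = (-75)² − 26·81 = 3519
m = 3519 > 0,  v_rel·d = -75 < 0  ⇒  outside

inside=no margin=3519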